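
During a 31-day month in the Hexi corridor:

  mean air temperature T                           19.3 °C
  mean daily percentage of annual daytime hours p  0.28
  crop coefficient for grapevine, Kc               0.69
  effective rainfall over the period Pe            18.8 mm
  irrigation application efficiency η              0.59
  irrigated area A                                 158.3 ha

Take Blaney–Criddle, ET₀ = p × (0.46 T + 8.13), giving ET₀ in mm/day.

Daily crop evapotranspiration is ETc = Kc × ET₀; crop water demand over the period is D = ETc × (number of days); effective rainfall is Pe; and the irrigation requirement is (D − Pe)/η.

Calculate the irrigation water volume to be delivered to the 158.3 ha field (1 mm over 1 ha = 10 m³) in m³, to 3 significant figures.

223000 m³

ET₀ = 0.28 × (0.46 × 19.3 + 8.13) = 0.28 × 17.008 = 4.7622 mm/d
ETc = Kc × ET₀ = 0.69 × 4.7622 = 3.2859 mm/d
Crop demand D = ETc × 31 d = 3.2859 × 31 = 101.863 mm
D − Pe = 101.863 − 18.8 = 83.063 mm
Gross irrigation = 83.063 / 0.59 = 140.785 mm
Volume = 140.785 mm × 158.3 ha × 10 = 222862.7 m³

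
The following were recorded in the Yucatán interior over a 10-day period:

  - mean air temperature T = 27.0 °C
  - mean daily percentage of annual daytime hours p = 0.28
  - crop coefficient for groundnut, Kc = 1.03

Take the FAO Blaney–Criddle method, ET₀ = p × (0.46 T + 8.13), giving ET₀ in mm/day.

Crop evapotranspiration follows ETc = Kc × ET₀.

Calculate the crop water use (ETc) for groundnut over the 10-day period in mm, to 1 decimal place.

59.3 mm

ET₀ = 0.28 × (0.46 × 27.0 + 8.13) = 0.28 × 20.550 = 5.7540 mm/d
ETc = Kc × ET₀ = 1.03 × 5.7540 = 5.9266 mm/d
Over 10 days: 5.9266 × 10 = 59.266 mm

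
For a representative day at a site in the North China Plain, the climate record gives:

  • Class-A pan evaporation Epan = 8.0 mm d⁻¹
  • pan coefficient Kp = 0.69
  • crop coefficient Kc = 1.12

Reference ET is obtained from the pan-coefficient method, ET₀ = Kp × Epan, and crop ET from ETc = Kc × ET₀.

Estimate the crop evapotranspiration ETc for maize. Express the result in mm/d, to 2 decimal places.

6.18 mm/d

ET₀ = 0.69 × 8.0 = 5.5200 mm/d
ETc = Kc × ET₀ = 1.12 × 5.5200 = 6.1824 mm/d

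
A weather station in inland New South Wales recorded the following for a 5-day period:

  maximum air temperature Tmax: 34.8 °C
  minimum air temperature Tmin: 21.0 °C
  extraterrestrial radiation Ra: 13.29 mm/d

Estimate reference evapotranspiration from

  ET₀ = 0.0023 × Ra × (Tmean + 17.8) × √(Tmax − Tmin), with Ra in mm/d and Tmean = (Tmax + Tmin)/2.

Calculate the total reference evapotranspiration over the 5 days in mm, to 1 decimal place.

25.9 mm

Tmean = (34.8 + 21.0)/2 = 27.90 °C
ET₀ = 0.0023 × 13.29 × (27.90 + 17.8) × √13.8 = 0.0023 × 13.29 × 45.70 × 3.7148 = 5.1892 mm/d
Over 5 days: 5.1892 × 5 = 25.946 mm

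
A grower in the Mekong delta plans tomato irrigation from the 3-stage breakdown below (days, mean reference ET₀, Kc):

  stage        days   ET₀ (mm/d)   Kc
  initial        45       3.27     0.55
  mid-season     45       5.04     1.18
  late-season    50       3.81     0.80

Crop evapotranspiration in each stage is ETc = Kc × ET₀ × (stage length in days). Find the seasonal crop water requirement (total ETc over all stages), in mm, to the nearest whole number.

501 mm

initial: 0.55 × 3.27 × 45 = 80.93 mm
mid-season: 1.18 × 5.04 × 45 = 267.62 mm
late-season: 0.80 × 3.81 × 50 = 152.40 mm
Seasonal total = 500.95 mm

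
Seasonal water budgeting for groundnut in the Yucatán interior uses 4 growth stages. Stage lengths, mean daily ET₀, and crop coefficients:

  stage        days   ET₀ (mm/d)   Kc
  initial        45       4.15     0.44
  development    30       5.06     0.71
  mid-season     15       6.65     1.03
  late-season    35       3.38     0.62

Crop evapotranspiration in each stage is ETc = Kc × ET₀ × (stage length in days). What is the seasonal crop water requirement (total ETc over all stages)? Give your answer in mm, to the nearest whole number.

366 mm

initial: 0.44 × 4.15 × 45 = 82.17 mm
development: 0.71 × 5.06 × 30 = 107.78 mm
mid-season: 1.03 × 6.65 × 15 = 102.74 mm
late-season: 0.62 × 3.38 × 35 = 73.35 mm
Seasonal total = 366.04 mm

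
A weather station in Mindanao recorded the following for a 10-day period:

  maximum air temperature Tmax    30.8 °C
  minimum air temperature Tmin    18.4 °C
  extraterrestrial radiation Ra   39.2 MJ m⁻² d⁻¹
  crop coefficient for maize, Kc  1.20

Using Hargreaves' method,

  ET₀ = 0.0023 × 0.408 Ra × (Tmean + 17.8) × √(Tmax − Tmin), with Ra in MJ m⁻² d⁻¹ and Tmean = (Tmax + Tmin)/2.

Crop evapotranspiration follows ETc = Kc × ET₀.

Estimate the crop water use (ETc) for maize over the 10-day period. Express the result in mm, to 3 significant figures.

Tmean = (30.8 + 18.4)/2 = 24.60 °C
0.408 Ra = 0.408 × 39.2 = 15.9936 mm/d equivalent
ET₀ = 0.0023 × 15.9936 × (24.60 + 17.8) × √12.4 = 0.0023 × 15.9936 × 42.40 × 3.5214 = 5.4923 mm/d
ETc = Kc × ET₀ = 1.20 × 5.4923 = 6.5908 mm/d
Over 10 days: 6.5908 × 10 = 65.908 mm

65.9 mm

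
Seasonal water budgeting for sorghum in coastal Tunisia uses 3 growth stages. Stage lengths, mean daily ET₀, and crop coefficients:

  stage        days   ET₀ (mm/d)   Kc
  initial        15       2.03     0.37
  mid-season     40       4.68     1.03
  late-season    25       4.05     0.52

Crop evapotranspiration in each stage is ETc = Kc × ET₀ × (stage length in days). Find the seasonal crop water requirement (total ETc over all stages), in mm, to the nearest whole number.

257 mm

initial: 0.37 × 2.03 × 15 = 11.27 mm
mid-season: 1.03 × 4.68 × 40 = 192.82 mm
late-season: 0.52 × 4.05 × 25 = 52.65 mm
Seasonal total = 256.74 mm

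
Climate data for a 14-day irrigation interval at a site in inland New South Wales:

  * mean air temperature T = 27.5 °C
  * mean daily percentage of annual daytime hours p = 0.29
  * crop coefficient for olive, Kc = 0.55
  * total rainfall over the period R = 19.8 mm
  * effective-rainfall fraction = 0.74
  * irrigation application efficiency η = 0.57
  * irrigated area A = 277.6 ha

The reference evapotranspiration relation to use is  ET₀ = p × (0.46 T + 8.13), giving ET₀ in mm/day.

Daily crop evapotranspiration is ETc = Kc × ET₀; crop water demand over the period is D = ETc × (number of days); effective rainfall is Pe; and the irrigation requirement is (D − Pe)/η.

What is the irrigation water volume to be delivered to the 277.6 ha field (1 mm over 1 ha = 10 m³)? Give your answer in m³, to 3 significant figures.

ET₀ = 0.29 × (0.46 × 27.5 + 8.13) = 0.29 × 20.780 = 6.0262 mm/d
ETc = Kc × ET₀ = 0.55 × 6.0262 = 3.3144 mm/d
Crop demand D = ETc × 14 d = 3.3144 × 14 = 46.402 mm
Pe = 0.74 × 19.8 = 14.652 mm
D − Pe = 46.402 − 14.652 = 31.750 mm
Gross irrigation = 31.750 / 0.57 = 55.702 mm
Volume = 55.702 mm × 277.6 ha × 10 = 154628.8 m³

155000 m³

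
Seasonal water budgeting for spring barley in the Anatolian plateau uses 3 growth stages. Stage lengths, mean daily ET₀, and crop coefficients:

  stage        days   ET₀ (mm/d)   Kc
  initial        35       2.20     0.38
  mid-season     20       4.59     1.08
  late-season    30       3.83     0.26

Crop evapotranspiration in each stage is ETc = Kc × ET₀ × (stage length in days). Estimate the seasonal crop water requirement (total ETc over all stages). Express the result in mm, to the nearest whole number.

initial: 0.38 × 2.20 × 35 = 29.26 mm
mid-season: 1.08 × 4.59 × 20 = 99.14 mm
late-season: 0.26 × 3.83 × 30 = 29.87 mm
Seasonal total = 158.27 mm

158 mm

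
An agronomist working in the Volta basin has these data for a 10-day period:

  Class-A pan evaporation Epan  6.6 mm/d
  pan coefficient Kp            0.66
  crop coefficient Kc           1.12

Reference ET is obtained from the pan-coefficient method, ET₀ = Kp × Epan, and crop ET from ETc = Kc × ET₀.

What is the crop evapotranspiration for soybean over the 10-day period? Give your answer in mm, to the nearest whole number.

ET₀ = 0.66 × 6.6 = 4.3560 mm/d
ETc = Kc × ET₀ = 1.12 × 4.3560 = 4.8787 mm/d
Over 10 days: 4.8787 × 10 = 48.787 mm

49 mm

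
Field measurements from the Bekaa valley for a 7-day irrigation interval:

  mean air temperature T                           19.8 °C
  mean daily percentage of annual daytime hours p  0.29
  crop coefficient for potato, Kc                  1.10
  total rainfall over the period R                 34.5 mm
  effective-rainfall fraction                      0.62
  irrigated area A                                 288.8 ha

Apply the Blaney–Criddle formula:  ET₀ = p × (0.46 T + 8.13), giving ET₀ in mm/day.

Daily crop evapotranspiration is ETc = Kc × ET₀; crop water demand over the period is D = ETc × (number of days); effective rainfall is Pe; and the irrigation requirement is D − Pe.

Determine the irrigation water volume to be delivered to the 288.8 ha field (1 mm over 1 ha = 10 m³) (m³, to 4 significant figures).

49390 m³

ET₀ = 0.29 × (0.46 × 19.8 + 8.13) = 0.29 × 17.238 = 4.9990 mm/d
ETc = Kc × ET₀ = 1.10 × 4.9990 = 5.4989 mm/d
Crop demand D = ETc × 7 d = 5.4989 × 7 = 38.492 mm
Pe = 0.62 × 34.5 = 21.390 mm
D − Pe = 38.492 − 21.390 = 17.102 mm
Volume = 17.102 mm × 288.8 ha × 10 = 49390.6 m³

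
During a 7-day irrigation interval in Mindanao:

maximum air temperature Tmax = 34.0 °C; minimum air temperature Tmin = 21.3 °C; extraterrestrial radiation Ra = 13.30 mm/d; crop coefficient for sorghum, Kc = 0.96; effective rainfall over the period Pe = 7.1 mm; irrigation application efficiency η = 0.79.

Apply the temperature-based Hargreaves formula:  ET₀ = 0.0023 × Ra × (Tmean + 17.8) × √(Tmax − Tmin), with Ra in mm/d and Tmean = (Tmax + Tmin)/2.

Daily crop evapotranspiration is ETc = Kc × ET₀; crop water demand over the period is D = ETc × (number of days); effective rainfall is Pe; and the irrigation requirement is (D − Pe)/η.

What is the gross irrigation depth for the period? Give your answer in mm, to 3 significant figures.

33.2 mm

Tmean = (34.0 + 21.3)/2 = 27.65 °C
ET₀ = 0.0023 × 13.30 × (27.65 + 17.8) × √12.7 = 0.0023 × 13.30 × 45.45 × 3.5637 = 4.9547 mm/d
ETc = Kc × ET₀ = 0.96 × 4.9547 = 4.7565 mm/d
Crop demand D = ETc × 7 d = 4.7565 × 7 = 33.296 mm
D − Pe = 33.296 − 7.1 = 26.196 mm
Gross irrigation = 26.196 / 0.79 = 33.159 mm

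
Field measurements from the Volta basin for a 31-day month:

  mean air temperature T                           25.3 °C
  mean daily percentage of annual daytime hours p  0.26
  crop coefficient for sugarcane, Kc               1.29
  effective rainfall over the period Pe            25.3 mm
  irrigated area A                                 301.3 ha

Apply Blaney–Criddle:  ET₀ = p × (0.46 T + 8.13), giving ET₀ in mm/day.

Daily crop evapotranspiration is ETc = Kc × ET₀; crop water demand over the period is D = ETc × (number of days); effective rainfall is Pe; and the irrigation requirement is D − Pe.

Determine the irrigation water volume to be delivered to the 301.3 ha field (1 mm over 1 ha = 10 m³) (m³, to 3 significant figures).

ET₀ = 0.26 × (0.46 × 25.3 + 8.13) = 0.26 × 19.768 = 5.1397 mm/d
ETc = Kc × ET₀ = 1.29 × 5.1397 = 6.6302 mm/d
Crop demand D = ETc × 31 d = 6.6302 × 31 = 205.536 mm
D − Pe = 205.536 − 25.3 = 180.236 mm
Volume = 180.236 mm × 301.3 ha × 10 = 543051.1 m³

543000 m³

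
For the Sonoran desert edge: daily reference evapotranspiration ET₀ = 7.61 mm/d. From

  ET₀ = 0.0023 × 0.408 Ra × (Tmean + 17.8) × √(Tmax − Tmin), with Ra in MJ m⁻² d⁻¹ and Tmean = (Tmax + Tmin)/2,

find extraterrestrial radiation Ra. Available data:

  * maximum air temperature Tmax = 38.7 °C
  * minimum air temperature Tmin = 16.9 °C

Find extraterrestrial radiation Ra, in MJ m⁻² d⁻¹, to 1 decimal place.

38.1 MJ m⁻² d⁻¹

Tmean = (38.7+16.9)/2 = 27.80 °C; ΔT = 21.8
Ra = ET₀ / [0.0023 × 0.408 × (Tmean+17.8) × √ΔT]
   = 7.61 / (0.0023 × 0.408 × 45.60 × 4.6690) = 38.090 MJ m⁻² d⁻¹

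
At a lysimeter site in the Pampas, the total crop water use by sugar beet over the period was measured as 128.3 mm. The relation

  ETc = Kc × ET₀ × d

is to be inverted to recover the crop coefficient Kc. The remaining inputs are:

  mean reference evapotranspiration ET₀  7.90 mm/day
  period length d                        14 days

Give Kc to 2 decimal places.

ETc = Kc × ET₀ × d  ⇒  Kc = ETc / (ET₀ × d)
Kc = 128.3 / (7.90 × 14) = 128.3 / 110.60 = 1.1600

1.16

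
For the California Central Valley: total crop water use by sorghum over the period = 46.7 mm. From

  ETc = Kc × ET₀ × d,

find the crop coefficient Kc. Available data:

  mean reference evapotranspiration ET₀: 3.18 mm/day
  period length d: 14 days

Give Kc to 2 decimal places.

ETc = Kc × ET₀ × d  ⇒  Kc = ETc / (ET₀ × d)
Kc = 46.7 / (3.18 × 14) = 46.7 / 44.52 = 1.0490

1.05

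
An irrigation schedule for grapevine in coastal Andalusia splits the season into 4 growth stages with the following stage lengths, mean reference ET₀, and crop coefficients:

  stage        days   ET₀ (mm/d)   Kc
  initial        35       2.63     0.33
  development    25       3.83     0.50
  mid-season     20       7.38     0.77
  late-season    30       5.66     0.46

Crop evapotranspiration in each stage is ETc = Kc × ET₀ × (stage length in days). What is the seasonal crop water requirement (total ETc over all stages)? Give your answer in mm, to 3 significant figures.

initial: 0.33 × 2.63 × 35 = 30.38 mm
development: 0.50 × 3.83 × 25 = 47.88 mm
mid-season: 0.77 × 7.38 × 20 = 113.65 mm
late-season: 0.46 × 5.66 × 30 = 78.11 mm
Seasonal total = 270.02 mm

270 mm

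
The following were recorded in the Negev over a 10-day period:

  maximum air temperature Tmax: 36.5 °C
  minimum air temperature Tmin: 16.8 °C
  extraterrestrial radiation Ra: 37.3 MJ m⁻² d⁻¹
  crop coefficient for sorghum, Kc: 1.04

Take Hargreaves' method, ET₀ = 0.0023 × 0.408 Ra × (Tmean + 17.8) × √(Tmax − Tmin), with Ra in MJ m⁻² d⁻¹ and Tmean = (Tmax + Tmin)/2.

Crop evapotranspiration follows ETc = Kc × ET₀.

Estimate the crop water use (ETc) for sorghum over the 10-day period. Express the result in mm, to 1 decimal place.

Tmean = (36.5 + 16.8)/2 = 26.65 °C
0.408 Ra = 0.408 × 37.3 = 15.2184 mm/d equivalent
ET₀ = 0.0023 × 15.2184 × (26.65 + 17.8) × √19.7 = 0.0023 × 15.2184 × 44.45 × 4.4385 = 6.9057 mm/d
ETc = Kc × ET₀ = 1.04 × 6.9057 = 7.1819 mm/d
Over 10 days: 7.1819 × 10 = 71.819 mm

71.8 mm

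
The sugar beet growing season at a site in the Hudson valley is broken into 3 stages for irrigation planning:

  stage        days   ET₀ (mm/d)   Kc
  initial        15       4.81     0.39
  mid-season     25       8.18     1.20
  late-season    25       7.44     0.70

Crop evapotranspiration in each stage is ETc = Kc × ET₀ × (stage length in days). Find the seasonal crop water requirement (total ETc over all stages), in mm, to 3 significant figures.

initial: 0.39 × 4.81 × 15 = 28.14 mm
mid-season: 1.20 × 8.18 × 25 = 245.40 mm
late-season: 0.70 × 7.44 × 25 = 130.20 mm
Seasonal total = 403.74 mm

404 mm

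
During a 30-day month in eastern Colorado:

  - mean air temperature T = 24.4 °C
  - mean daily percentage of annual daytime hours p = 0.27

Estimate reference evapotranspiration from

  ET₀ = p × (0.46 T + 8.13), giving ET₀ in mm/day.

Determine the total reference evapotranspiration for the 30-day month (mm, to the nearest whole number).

ET₀ = 0.27 × (0.46 × 24.4 + 8.13) = 0.27 × 19.354 = 5.2256 mm/d
Monthly total = 5.2256 × 30 = 156.768 mm

157 mm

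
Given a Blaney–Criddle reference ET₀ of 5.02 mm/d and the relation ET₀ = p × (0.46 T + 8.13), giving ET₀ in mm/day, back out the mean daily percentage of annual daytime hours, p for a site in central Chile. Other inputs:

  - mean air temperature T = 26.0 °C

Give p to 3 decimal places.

0.250

p = ET₀ / (0.46 T + 8.13) = 5.02 / (0.46 × 26.0 + 8.13) = 5.02 / 20.090 = 0.2499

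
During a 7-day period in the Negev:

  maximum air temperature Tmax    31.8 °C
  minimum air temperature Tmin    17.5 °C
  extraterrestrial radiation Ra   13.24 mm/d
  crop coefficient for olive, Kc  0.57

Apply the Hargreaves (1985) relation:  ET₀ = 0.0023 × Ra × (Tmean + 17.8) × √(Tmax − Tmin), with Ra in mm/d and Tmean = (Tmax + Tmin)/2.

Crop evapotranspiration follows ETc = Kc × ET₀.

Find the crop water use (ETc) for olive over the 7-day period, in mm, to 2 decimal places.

Tmean = (31.8 + 17.5)/2 = 24.65 °C
ET₀ = 0.0023 × 13.24 × (24.65 + 17.8) × √14.3 = 0.0023 × 13.24 × 42.45 × 3.7815 = 4.8883 mm/d
ETc = Kc × ET₀ = 0.57 × 4.8883 = 2.7863 mm/d
Over 7 days: 2.7863 × 7 = 19.504 mm

19.50 mm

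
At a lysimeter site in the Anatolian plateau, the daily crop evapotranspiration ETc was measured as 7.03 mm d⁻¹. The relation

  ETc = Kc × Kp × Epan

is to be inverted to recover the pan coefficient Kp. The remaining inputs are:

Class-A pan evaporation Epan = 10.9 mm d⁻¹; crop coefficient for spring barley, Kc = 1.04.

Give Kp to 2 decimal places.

ETc = Kc × Kp × Epan  ⇒  Kp = ETc / (Kc × Epan)
Kp = 7.03 / (1.04 × 10.9) = 7.03 / 11.336 = 0.6201

0.62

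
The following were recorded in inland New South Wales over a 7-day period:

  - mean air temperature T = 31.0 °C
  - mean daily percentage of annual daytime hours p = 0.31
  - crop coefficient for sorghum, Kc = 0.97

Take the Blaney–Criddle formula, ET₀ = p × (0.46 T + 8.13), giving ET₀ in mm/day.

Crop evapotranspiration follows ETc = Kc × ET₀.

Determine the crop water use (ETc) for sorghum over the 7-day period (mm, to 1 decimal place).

47.1 mm

ET₀ = 0.31 × (0.46 × 31.0 + 8.13) = 0.31 × 22.390 = 6.9409 mm/d
ETc = Kc × ET₀ = 0.97 × 6.9409 = 6.7327 mm/d
Over 7 days: 6.7327 × 7 = 47.129 mm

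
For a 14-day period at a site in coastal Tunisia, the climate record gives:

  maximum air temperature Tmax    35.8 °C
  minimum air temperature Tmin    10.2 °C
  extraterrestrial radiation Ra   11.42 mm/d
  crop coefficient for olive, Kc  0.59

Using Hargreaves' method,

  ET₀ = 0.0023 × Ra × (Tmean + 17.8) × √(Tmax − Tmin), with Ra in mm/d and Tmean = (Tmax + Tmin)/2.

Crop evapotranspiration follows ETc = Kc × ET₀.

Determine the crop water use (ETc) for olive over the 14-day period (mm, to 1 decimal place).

Tmean = (35.8 + 10.2)/2 = 23.00 °C
ET₀ = 0.0023 × 11.42 × (23.00 + 17.8) × √25.6 = 0.0023 × 11.42 × 40.80 × 5.0596 = 5.4221 mm/d
ETc = Kc × ET₀ = 0.59 × 5.4221 = 3.1990 mm/d
Over 14 days: 3.1990 × 14 = 44.786 mm

44.8 mm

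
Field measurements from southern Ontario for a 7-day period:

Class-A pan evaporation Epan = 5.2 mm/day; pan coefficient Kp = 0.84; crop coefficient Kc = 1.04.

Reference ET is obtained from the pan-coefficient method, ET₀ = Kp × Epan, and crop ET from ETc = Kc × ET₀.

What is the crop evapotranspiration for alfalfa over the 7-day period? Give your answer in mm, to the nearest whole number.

ET₀ = 0.84 × 5.2 = 4.3680 mm/d
ETc = Kc × ET₀ = 1.04 × 4.3680 = 4.5427 mm/d
Over 7 days: 4.5427 × 7 = 31.799 mm

32 mm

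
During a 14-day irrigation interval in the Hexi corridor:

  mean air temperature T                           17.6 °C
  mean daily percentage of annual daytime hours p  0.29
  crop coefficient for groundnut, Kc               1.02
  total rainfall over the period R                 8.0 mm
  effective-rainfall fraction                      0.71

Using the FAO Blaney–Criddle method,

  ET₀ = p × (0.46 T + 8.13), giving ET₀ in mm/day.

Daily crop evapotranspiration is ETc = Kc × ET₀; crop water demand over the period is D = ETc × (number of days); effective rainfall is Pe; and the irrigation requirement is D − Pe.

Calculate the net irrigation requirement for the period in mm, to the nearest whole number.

62 mm

ET₀ = 0.29 × (0.46 × 17.6 + 8.13) = 0.29 × 16.226 = 4.7055 mm/d
ETc = Kc × ET₀ = 1.02 × 4.7055 = 4.7996 mm/d
Crop demand D = ETc × 14 d = 4.7996 × 14 = 67.194 mm
Pe = 0.71 × 8.0 = 5.680 mm
D − Pe = 67.194 − 5.680 = 61.514 mm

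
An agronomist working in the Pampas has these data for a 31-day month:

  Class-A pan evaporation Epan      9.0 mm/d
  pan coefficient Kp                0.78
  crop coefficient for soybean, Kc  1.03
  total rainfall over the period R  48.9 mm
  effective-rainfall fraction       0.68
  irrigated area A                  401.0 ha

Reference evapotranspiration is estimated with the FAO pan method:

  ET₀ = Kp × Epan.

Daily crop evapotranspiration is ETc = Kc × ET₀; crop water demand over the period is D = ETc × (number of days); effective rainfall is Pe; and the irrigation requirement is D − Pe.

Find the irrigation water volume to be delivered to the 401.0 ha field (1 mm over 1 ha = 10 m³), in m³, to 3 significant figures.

765000 m³

ET₀ = 0.78 × 9.0 = 7.0200 mm/d
ETc = Kc × ET₀ = 1.03 × 7.0200 = 7.2306 mm/d
Crop demand D = ETc × 31 d = 7.2306 × 31 = 224.149 mm
Pe = 0.68 × 48.9 = 33.252 mm
D − Pe = 224.149 − 33.252 = 190.897 mm
Volume = 190.897 mm × 401.0 ha × 10 = 765497.0 m³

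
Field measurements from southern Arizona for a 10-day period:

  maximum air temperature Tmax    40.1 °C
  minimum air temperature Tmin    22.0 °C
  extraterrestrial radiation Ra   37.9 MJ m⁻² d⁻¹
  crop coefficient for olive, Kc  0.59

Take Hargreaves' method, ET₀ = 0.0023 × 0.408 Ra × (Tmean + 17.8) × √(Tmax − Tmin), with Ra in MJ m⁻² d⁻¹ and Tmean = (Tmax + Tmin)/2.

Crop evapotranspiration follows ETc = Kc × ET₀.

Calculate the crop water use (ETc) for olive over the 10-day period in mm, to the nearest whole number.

44 mm

Tmean = (40.1 + 22.0)/2 = 31.05 °C
0.408 Ra = 0.408 × 37.9 = 15.4632 mm/d equivalent
ET₀ = 0.0023 × 15.4632 × (31.05 + 17.8) × √18.1 = 0.0023 × 15.4632 × 48.85 × 4.2544 = 7.3915 mm/d
ETc = Kc × ET₀ = 0.59 × 7.3915 = 4.3610 mm/d
Over 10 days: 4.3610 × 10 = 43.610 mm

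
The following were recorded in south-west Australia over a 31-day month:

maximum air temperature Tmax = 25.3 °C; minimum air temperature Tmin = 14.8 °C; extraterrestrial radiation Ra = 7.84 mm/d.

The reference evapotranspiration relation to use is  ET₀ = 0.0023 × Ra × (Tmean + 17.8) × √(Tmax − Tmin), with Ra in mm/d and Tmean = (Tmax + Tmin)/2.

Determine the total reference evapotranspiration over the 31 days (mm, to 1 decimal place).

68.6 mm

Tmean = (25.3 + 14.8)/2 = 20.05 °C
ET₀ = 0.0023 × 7.84 × (20.05 + 17.8) × √10.5 = 0.0023 × 7.84 × 37.85 × 3.2404 = 2.2116 mm/d
Over 31 days: 2.2116 × 31 = 68.560 mm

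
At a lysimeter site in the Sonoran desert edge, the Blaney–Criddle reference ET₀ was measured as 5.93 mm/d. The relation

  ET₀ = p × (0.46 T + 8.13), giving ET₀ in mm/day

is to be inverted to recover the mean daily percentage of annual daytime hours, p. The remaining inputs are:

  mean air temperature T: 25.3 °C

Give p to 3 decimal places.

0.300

p = ET₀ / (0.46 T + 8.13) = 5.93 / (0.46 × 25.3 + 8.13) = 5.93 / 19.768 = 0.3000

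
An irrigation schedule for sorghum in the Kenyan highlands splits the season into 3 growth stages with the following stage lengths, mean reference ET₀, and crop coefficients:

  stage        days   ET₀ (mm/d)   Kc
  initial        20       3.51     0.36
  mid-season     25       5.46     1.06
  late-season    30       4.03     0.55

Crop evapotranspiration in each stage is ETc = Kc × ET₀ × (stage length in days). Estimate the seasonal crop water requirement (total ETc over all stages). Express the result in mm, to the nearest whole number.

initial: 0.36 × 3.51 × 20 = 25.27 mm
mid-season: 1.06 × 5.46 × 25 = 144.69 mm
late-season: 0.55 × 4.03 × 30 = 66.50 mm
Seasonal total = 236.46 mm

236 mm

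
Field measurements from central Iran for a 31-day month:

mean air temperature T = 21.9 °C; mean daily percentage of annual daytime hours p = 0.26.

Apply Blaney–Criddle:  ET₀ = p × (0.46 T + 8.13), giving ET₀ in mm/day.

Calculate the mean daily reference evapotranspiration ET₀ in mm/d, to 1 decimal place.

4.7 mm/d

ET₀ = 0.26 × (0.46 × 21.9 + 8.13) = 0.26 × 18.204 = 4.7330 mm/d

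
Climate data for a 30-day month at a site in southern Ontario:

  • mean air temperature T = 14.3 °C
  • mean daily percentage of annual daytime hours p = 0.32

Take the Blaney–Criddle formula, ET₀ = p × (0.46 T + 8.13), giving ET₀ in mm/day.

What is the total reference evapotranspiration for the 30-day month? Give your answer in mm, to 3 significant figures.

ET₀ = 0.32 × (0.46 × 14.3 + 8.13) = 0.32 × 14.708 = 4.7066 mm/d
Monthly total = 4.7066 × 30 = 141.198 mm

141 mm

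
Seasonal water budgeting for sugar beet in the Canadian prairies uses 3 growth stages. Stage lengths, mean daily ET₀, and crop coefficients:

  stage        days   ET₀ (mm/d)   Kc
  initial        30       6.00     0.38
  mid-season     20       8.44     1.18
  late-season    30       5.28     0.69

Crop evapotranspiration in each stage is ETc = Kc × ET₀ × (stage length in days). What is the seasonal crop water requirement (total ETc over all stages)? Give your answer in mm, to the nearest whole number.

initial: 0.38 × 6.00 × 30 = 68.40 mm
mid-season: 1.18 × 8.44 × 20 = 199.18 mm
late-season: 0.69 × 5.28 × 30 = 109.30 mm
Seasonal total = 376.88 mm

377 mm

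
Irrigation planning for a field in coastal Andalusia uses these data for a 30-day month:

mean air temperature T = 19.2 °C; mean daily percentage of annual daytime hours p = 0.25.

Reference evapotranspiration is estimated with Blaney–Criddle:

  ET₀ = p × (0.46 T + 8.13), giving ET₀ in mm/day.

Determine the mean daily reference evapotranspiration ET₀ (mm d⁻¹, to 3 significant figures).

4.24 mm d⁻¹

ET₀ = 0.25 × (0.46 × 19.2 + 8.13) = 0.25 × 16.962 = 4.2405 mm/d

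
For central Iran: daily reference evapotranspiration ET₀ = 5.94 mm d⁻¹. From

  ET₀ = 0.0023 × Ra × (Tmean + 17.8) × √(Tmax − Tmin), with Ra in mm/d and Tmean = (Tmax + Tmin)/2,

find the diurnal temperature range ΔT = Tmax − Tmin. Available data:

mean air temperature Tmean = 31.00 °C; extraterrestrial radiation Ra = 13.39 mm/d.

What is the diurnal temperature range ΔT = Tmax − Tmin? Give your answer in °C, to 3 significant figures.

15.6 °C

√ΔT = ET₀ / [0.0023 × Ra × (Tmean+17.8)] = 5.94 / (0.0023 × 13.39 × 48.80) = 3.9524
ΔT = 3.9524² = 15.621 °C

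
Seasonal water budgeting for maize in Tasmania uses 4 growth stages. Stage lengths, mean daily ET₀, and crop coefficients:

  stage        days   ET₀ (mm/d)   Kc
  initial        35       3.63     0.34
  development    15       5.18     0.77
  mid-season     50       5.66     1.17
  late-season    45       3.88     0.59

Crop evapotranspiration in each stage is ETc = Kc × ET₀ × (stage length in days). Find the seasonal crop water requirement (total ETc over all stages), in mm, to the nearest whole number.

initial: 0.34 × 3.63 × 35 = 43.20 mm
development: 0.77 × 5.18 × 15 = 59.83 mm
mid-season: 1.17 × 5.66 × 50 = 331.11 mm
late-season: 0.59 × 3.88 × 45 = 103.01 mm
Seasonal total = 537.15 mm

537 mm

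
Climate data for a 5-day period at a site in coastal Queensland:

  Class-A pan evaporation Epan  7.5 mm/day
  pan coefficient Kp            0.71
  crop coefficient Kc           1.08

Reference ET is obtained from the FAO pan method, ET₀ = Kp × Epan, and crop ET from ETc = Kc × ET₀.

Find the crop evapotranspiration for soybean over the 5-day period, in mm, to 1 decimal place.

ET₀ = 0.71 × 7.5 = 5.3250 mm/d
ETc = Kc × ET₀ = 1.08 × 5.3250 = 5.7510 mm/d
Over 5 days: 5.7510 × 5 = 28.755 mm

28.8 mm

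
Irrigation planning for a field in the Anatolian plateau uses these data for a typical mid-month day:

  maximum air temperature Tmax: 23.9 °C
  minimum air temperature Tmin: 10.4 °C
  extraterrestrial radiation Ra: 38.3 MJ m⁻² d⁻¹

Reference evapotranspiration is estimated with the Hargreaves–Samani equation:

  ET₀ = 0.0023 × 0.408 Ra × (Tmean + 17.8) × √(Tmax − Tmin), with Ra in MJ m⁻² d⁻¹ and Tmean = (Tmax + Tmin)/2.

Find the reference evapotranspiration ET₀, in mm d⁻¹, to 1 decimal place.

Tmean = (23.9 + 10.4)/2 = 17.15 °C
0.408 Ra = 0.408 × 38.3 = 15.6264 mm/d equivalent
ET₀ = 0.0023 × 15.6264 × (17.15 + 17.8) × √13.5 = 0.0023 × 15.6264 × 34.95 × 3.6742 = 4.6153 mm/d

4.6 mm d⁻¹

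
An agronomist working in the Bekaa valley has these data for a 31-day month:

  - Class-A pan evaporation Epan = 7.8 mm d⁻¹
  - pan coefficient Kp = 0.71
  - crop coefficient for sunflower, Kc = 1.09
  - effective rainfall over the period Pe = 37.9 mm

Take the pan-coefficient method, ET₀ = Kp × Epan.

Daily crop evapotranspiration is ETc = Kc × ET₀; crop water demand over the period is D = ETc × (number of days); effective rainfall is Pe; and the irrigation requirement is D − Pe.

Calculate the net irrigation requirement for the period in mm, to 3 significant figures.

149 mm

ET₀ = 0.71 × 7.8 = 5.5380 mm/d
ETc = Kc × ET₀ = 1.09 × 5.5380 = 6.0364 mm/d
Crop demand D = ETc × 31 d = 6.0364 × 31 = 187.128 mm
D − Pe = 187.128 − 37.9 = 149.228 mm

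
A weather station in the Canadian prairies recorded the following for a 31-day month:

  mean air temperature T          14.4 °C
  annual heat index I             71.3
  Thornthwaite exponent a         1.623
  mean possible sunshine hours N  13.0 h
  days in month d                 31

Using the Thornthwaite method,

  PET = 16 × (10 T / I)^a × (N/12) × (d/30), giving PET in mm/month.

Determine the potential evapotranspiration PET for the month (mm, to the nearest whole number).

10T/I = 10 × 14.4 / 71.3 = 2.0196
(10T/I)^a = 2.0196^1.623 = 3.1293
Uncorrected PET = 16 × 3.1293 = 50.069 mm
Correction = (N/12)(d/30) = (13.0/12)(31/30) = 1.1194
PET = 50.069 × 1.1194 = 56.047 mm/month

56 mm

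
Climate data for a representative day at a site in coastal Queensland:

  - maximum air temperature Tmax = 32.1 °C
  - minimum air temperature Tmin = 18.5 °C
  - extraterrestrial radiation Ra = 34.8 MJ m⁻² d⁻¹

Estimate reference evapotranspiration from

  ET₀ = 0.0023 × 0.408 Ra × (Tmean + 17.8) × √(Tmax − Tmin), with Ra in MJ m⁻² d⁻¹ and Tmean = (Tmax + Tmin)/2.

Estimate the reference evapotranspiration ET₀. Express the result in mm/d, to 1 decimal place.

5.2 mm/d

Tmean = (32.1 + 18.5)/2 = 25.30 °C
0.408 Ra = 0.408 × 34.8 = 14.1984 mm/d equivalent
ET₀ = 0.0023 × 14.1984 × (25.30 + 17.8) × √13.6 = 0.0023 × 14.1984 × 43.10 × 3.6878 = 5.1905 mm/d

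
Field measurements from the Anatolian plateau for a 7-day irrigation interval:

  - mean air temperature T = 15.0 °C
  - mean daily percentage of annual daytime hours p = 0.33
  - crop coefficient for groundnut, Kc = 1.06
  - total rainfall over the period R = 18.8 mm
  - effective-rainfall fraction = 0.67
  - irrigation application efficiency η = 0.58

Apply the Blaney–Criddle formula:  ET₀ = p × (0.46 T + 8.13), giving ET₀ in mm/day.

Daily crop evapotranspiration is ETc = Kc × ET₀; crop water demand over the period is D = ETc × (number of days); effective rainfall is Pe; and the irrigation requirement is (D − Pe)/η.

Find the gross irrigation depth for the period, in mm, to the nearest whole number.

42 mm

ET₀ = 0.33 × (0.46 × 15.0 + 8.13) = 0.33 × 15.030 = 4.9599 mm/d
ETc = Kc × ET₀ = 1.06 × 4.9599 = 5.2575 mm/d
Crop demand D = ETc × 7 d = 5.2575 × 7 = 36.803 mm
Pe = 0.67 × 18.8 = 12.596 mm
D − Pe = 36.803 − 12.596 = 24.207 mm
Gross irrigation = 24.207 / 0.58 = 41.736 mm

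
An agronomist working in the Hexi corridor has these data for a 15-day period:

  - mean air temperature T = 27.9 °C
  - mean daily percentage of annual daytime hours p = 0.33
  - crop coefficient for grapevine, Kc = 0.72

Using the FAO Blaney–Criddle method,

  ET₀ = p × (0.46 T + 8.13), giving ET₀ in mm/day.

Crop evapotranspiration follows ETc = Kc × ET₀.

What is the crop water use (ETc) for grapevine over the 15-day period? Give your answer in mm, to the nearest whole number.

ET₀ = 0.33 × (0.46 × 27.9 + 8.13) = 0.33 × 20.964 = 6.9181 mm/d
ETc = Kc × ET₀ = 0.72 × 6.9181 = 4.9810 mm/d
Over 15 days: 4.9810 × 15 = 74.715 mm

75 mm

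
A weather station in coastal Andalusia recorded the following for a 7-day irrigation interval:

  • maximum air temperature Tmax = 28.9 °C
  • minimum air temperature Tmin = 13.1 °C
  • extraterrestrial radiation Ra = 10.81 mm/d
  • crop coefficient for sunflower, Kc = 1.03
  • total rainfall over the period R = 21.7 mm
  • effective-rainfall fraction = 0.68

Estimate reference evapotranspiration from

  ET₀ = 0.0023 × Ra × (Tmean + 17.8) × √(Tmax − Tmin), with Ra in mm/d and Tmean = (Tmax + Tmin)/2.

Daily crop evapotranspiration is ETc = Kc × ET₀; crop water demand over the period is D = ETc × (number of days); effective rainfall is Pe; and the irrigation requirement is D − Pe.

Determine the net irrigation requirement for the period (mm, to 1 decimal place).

12.9 mm

Tmean = (28.9 + 13.1)/2 = 21.00 °C
ET₀ = 0.0023 × 10.81 × (21.00 + 17.8) × √15.8 = 0.0023 × 10.81 × 38.80 × 3.9749 = 3.8345 mm/d
ETc = Kc × ET₀ = 1.03 × 3.8345 = 3.9495 mm/d
Crop demand D = ETc × 7 d = 3.9495 × 7 = 27.647 mm
Pe = 0.68 × 21.7 = 14.756 mm
D − Pe = 27.647 − 14.756 = 12.891 mm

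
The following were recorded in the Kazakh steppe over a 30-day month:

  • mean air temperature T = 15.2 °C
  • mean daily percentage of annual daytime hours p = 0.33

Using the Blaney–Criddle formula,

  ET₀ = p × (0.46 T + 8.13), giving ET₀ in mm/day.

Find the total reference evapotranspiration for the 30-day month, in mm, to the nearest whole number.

ET₀ = 0.33 × (0.46 × 15.2 + 8.13) = 0.33 × 15.122 = 4.9903 mm/d
Monthly total = 4.9903 × 30 = 149.709 mm

150 mm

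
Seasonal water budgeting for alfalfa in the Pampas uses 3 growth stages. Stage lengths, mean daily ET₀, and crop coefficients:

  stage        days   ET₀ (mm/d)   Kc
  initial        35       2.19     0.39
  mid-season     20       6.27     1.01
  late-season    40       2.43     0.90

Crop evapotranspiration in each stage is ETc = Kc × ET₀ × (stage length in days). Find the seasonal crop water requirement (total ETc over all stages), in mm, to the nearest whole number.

initial: 0.39 × 2.19 × 35 = 29.89 mm
mid-season: 1.01 × 6.27 × 20 = 126.65 mm
late-season: 0.90 × 2.43 × 40 = 87.48 mm
Seasonal total = 244.02 mm

244 mm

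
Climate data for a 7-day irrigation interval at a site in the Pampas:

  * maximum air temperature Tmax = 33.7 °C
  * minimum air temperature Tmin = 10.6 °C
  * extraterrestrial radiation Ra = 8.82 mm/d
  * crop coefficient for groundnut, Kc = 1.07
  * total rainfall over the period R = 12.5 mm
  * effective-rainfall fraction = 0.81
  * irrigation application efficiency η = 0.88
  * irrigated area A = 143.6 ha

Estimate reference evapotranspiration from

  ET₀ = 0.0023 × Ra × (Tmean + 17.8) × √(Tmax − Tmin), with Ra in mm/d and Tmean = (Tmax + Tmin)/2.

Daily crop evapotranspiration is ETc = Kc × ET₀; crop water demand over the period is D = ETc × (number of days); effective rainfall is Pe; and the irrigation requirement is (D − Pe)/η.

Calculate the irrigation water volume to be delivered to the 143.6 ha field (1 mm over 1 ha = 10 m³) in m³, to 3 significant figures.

31100 m³

Tmean = (33.7 + 10.6)/2 = 22.15 °C
ET₀ = 0.0023 × 8.82 × (22.15 + 17.8) × √23.1 = 0.0023 × 8.82 × 39.95 × 4.8062 = 3.8951 mm/d
ETc = Kc × ET₀ = 1.07 × 3.8951 = 4.1678 mm/d
Crop demand D = ETc × 7 d = 4.1678 × 7 = 29.175 mm
Pe = 0.81 × 12.5 = 10.125 mm
D − Pe = 29.175 − 10.125 = 19.050 mm
Gross irrigation = 19.050 / 0.88 = 21.648 mm
Volume = 21.648 mm × 143.6 ha × 10 = 31086.5 m³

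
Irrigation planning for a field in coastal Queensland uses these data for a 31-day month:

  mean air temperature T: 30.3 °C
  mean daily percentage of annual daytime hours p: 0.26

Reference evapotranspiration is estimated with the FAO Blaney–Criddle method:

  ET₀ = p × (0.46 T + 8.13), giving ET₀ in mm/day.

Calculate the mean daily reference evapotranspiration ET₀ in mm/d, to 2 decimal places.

ET₀ = 0.26 × (0.46 × 30.3 + 8.13) = 0.26 × 22.068 = 5.7377 mm/d

5.74 mm/d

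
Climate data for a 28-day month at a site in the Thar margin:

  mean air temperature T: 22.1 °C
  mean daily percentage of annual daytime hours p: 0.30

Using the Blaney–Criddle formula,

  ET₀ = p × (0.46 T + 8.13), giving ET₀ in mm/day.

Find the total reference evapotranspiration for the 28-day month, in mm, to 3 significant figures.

ET₀ = 0.30 × (0.46 × 22.1 + 8.13) = 0.30 × 18.296 = 5.4888 mm/d
Monthly total = 5.4888 × 28 = 153.686 mm

154 mm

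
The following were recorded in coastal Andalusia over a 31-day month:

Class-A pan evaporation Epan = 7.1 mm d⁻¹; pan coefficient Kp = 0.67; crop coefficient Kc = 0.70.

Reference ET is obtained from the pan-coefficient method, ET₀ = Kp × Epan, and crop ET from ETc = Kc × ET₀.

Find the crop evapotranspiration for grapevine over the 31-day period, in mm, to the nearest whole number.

ET₀ = 0.67 × 7.1 = 4.7570 mm/d
ETc = Kc × ET₀ = 0.70 × 4.7570 = 3.3299 mm/d
Over 31 days: 3.3299 × 31 = 103.227 mm

103 mm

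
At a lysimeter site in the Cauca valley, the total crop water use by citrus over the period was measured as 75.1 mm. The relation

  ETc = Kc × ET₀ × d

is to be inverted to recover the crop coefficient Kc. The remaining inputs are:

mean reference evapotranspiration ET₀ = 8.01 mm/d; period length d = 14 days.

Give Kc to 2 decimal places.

ETc = Kc × ET₀ × d  ⇒  Kc = ETc / (ET₀ × d)
Kc = 75.1 / (8.01 × 14) = 75.1 / 112.14 = 0.6697

0.67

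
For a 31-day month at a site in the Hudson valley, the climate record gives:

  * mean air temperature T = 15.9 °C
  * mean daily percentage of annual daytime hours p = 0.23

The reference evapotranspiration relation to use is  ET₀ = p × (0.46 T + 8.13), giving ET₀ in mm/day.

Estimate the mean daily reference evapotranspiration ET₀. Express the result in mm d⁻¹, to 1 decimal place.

3.6 mm d⁻¹

ET₀ = 0.23 × (0.46 × 15.9 + 8.13) = 0.23 × 15.444 = 3.5521 mm/d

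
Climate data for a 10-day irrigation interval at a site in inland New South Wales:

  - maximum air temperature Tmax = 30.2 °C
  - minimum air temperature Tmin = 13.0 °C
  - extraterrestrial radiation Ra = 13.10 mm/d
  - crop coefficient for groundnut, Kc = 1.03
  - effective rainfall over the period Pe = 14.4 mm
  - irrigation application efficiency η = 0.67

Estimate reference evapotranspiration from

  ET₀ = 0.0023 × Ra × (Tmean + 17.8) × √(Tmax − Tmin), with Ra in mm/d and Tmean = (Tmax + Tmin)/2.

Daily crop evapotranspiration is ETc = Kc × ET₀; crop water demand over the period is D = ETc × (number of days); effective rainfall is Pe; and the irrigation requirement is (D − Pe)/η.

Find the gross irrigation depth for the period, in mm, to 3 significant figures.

Tmean = (30.2 + 13.0)/2 = 21.60 °C
ET₀ = 0.0023 × 13.10 × (21.60 + 17.8) × √17.2 = 0.0023 × 13.10 × 39.40 × 4.1473 = 4.9234 mm/d
ETc = Kc × ET₀ = 1.03 × 4.9234 = 5.0711 mm/d
Crop demand D = ETc × 10 d = 5.0711 × 10 = 50.711 mm
D − Pe = 50.711 − 14.4 = 36.311 mm
Gross irrigation = 36.311 / 0.67 = 54.196 mm

54.2 mm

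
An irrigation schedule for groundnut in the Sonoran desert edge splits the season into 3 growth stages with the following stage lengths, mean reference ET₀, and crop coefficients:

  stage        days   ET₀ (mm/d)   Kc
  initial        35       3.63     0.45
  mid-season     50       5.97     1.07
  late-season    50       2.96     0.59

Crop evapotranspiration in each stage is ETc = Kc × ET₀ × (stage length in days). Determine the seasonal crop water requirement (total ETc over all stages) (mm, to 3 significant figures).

initial: 0.45 × 3.63 × 35 = 57.17 mm
mid-season: 1.07 × 5.97 × 50 = 319.40 mm
late-season: 0.59 × 2.96 × 50 = 87.32 mm
Seasonal total = 463.89 mm

464 mm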